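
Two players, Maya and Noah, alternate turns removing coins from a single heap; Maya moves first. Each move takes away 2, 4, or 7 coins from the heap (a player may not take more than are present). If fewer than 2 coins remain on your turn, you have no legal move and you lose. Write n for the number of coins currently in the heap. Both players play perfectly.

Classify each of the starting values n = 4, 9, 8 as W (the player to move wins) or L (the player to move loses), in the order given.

4: W, 9: L, 8: W

Use the standard recursion: the mover loses at a terminal position; elsewhere, the mover wins exactly when some move hands the opponent an L position.
n=0: no move → L
n=1: no move → L
n=2: →0(L), so W
n=3: →1(L), so W
n=4: →0(L), so W
n=5: →1(L), so W
n=6: →4(W), 2(W) — all W, so L
n=7: →0(L), so W
n=8: →6(L), so W
n=9: →7(W), 5(W), 2(W) — all W, so L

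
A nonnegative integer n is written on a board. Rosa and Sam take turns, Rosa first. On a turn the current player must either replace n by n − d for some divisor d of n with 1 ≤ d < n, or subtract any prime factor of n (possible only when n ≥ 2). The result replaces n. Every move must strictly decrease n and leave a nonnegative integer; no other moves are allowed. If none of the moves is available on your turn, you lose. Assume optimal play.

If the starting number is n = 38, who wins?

Classify positions by backward induction: terminal positions (no move available) are L. From any other position, the mover wins iff some move reaches an L.
n=0: no move → L
n=1: no move → L
n=2: W (go to 0, an L position)
n=3: W (go to 0, an L position)
n=4: L (options 2(W), 3(W) are all W)
n=5: W (go to 0, an L position)
n=6: W (go to 4, an L position)
n=7: W (go to 0, an L position)
n=8: W (go to 4, an L position)
n=9: L (options 6(W), 8(W) are all W)
n=10: W (go to 9, an L position)
n=11: W (go to 0, an L position)
n=12: W (go to 9, an L position)
n=13: W (go to 0, an L position)
n=14: L (options 7(W), 12(W), 13(W) are all W)
n=15: W (go to 14, an L position)
n=16: W (go to 14, an L position)
n=17: W (go to 0, an L position)
n=18: W (go to 9, an L position)
n=19: W (go to 0, an L position)
n=20: L (options 10(W), 15(W), 16(W), 18(W), 19(W) are all W)
n=21: W (go to 14, an L position)
n=22: W (go to 20, an L position)
n=23: W (go to 0, an L position)
n=24: W (go to 20, an L position)
n=25: W (go to 20, an L position)
n=26: L (options 13(W), 24(W), 25(W) are all W)
n=27: W (go to 26, an L position)
n=28: W (go to 14, an L position)
n=29: W (go to 0, an L position)
n=30: W (go to 20, an L position)
n=31: W (go to 0, an L position)
n=32: L (options 16(W), 24(W), 28(W), 30(W), 31(W) are all W)
n=33: W (go to 32, an L position)
n=34: W (go to 32, an L position)
n=35: L (options 28(W), 30(W), 34(W) are all W)
n=36: W (go to 32, an L position)
n=37: W (go to 0, an L position)
n=38: L (options 19(W), 36(W), 37(W) are all W)
Every move from 38 reaches a W position, so the mover loses.

Sam wins.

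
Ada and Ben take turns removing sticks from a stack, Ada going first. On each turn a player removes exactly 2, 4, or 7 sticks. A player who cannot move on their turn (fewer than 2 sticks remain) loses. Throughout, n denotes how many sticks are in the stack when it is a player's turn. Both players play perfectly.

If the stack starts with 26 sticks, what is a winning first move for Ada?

Classify positions by backward induction: terminal positions (no move available) are L. From any other position, the mover wins iff some move reaches an L.
n=0: no move → L
n=1: no move → L
n=2: can move to 0, which is L ⇒ W
n=3: can move to 1, which is L ⇒ W
n=4: can move to 0, which is L ⇒ W
n=5: can move to 1, which is L ⇒ W
n=6: moves to 4(W), 2(W); every one is W ⇒ L
n=7: can move to 0, which is L ⇒ W
n=8: can move to 6, which is L ⇒ W
n=9: moves to 7(W), 5(W), 2(W); every one is W ⇒ L
n=10: can move to 6, which is L ⇒ W
n=11: can move to 9, which is L ⇒ W
n=12: moves to 10(W), 8(W), 5(W); every one is W ⇒ L
n=13: can move to 9, which is L ⇒ W
n=14: can move to 12, which is L ⇒ W
n=15: moves to 13(W), 11(W), 8(W); every one is W ⇒ L
n=16: can move to 12, which is L ⇒ W
n=17: can move to 15, which is L ⇒ W
n=18: moves to 16(W), 14(W), 11(W); every one is W ⇒ L
n=19: can move to 15, which is L ⇒ W
n=20: can move to 18, which is L ⇒ W
n=21: moves to 19(W), 17(W), 14(W); every one is W ⇒ L
n=22: can move to 18, which is L ⇒ W
n=23: can move to 21, which is L ⇒ W
n=24: moves to 22(W), 20(W), 17(W); every one is W ⇒ L
n=25: can move to 21, which is L ⇒ W
n=26: can move to 24, which is L ⇒ W
From 26, the L positions reachable in one move are: 24.

Remove 2, leaving 24.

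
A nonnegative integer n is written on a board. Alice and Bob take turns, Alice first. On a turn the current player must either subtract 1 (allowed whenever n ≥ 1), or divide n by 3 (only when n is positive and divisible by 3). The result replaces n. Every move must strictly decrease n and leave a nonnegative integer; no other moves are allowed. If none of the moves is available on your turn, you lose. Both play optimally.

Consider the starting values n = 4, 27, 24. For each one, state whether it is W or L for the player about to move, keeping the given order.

Use the standard recursion: the mover loses at a terminal position; elsewhere, the mover wins exactly when some move hands the opponent an L position.
n=0: no move → L
n=1: →0(L), so W
n=2: →1(W) only, which is W, so L
n=3: →2(L), so W
n=4: →3(W) only, which is W, so L
n=5: →4(L), so W
n=6: →2(L), so W
n=7: →6(W) only, which is W, so L
n=8: →7(L), so W
n=9: →3(W), 8(W) — all W, so L
n=10: →9(L), so W
n=11: →10(W) only, which is W, so L
n=12: →4(L), so W
n=13: →12(W) only, which is W, so L
n=14: →13(L), so W
n=15: →5(W), 14(W) — all W, so L
n=16: →15(L), so W
n=17: →16(W) only, which is W, so L
n=18: →17(L), so W
n=19: →18(W) only, which is W, so L
n=20: →19(L), so W
n=21: →7(L), so W
n=22: →21(W) only, which is W, so L
n=23: →22(L), so W
n=24: →8(W), 23(W) — all W, so L
n=25: →24(L), so W
n=26: →25(W) only, which is W, so L
n=27: →9(L), so W

4: L, 27: W, 24: L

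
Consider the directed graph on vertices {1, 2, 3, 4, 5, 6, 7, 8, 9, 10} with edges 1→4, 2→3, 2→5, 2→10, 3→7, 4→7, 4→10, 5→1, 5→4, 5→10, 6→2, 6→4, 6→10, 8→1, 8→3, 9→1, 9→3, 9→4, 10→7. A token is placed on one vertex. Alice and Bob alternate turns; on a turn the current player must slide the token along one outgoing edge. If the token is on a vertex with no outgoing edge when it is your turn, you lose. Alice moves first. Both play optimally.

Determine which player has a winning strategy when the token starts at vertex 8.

Alice wins.

Work bottom-up. With no move the player to move loses. Otherwise the position is W if at least one move leads to an L position for the opponent, and L if every move leads to a W.
Every edge goes from a vertex to one that appears earlier in the order 7, 10, 3, 4, 1, 5, 2, 8, 6, 9, so processing vertices in that order labels each vertex after all of its successors.
7: no outgoing edge → L
10: can move to 7, which is L ⇒ W
3: can move to 7, which is L ⇒ W
4: can move to 7, which is L ⇒ W
1: the only move is to 4(W), a W ⇒ L
5: can move to 1, which is L ⇒ W
2: moves to 5(W), 3(W), 10(W); every one is W ⇒ L
8: can move to 1, which is L ⇒ W
6: can move to 2, which is L ⇒ W
9: can move to 1, which is L ⇒ W
The starting position 8 is W: Alice should move to 1, handing over an L position.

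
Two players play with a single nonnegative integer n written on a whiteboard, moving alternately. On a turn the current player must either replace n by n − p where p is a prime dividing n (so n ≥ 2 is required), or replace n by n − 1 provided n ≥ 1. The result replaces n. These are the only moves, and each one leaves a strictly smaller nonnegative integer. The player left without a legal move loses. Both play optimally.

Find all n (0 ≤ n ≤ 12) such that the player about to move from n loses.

0, 4, 8, 12

Positions with no move are L. A position that does have a move is losing for the player to move precisely when every available move leads to a winning position for the opponent. Fill in the labels:
n=0: no move → L
n=1: reaches L-position 0 → W
n=2: reaches L-position 0 → W
n=3: reaches L-position 0 → W
n=4: only reaches 2(W), 3(W), all W → L
n=5: reaches L-position 0 → W
n=6: reaches L-position 4 → W
n=7: reaches L-position 0 → W
n=8: only reaches 6(W), 7(W), all W → L
n=9: reaches L-position 8 → W
n=10: reaches L-position 8 → W
n=11: reaches L-position 0 → W
n=12: only reaches 9(W), 10(W), 11(W), all W → L
The losing starting values of n are exactly the entries labelled L in this table (4 of them).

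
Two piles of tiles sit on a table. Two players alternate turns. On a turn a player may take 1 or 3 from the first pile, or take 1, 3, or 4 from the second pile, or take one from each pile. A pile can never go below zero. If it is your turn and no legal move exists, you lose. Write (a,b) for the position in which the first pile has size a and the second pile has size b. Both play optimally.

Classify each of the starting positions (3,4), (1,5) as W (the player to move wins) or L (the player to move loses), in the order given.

Work bottom-up. With no move the player to move loses. Otherwise the position is W if at least one move leads to an L position for the opponent, and L if every move leads to a W.
No move ever increases a pile, so every position that can arise here has a ≤ 3 and b ≤ 5; it is enough to label the cells with 0 ≤ a ≤ 3 and 0 ≤ b ≤ 5.
Every move lowers a or b (never raises either), so fill the grid row by row in increasing a, and left to right within a row: each cell's successors are then already labelled.
      b=0  b=1  b=2  b=3  b=4  b=5
a=0:    L    W    L    W    W    W
a=1:    W    W    W    W    L    W
a=2:    L    W    L    W    W    W
a=3:    W    W    W    W    L    W
Cells with no legal move (terminal, hence L): (0,0).
The remaining L cells, each justified by listing all of its moves:
(0,2): only reaches (0,1)(W), which is W → L
(1,4): only reaches (0,4)(W), (1,3)(W), (1,1)(W), (1,0)(W), (0,3)(W), all W → L
(2,0): only reaches (1,0)(W), which is W → L
(2,2): only reaches (1,2)(W), (2,1)(W), (1,1)(W), all W → L
(3,4): only reaches (2,4)(W), (0,4)(W), (3,3)(W), (3,1)(W), (3,0)(W), (2,3)(W), all W → L
Every other cell has at least one move into one of the L cells above, so it is W.
(3,4): one of the L cells justified above, so L
(1,5): the move to (1,4) reaches an L cell, so W

(3,4): L, (1,5): W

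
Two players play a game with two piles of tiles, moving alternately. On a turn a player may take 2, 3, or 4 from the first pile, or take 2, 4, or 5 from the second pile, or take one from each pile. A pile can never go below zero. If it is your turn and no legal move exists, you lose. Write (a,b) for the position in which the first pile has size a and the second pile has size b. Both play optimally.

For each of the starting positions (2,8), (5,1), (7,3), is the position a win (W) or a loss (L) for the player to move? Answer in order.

(2,8): W, (5,1): L, (7,3): L

Positions with no move are L. A position that does have a move is losing for the player to move precisely when every available move leads to a winning position for the opponent. Fill in the labels:
No move ever increases a pile, so every position that can arise here has a ≤ 7 and b ≤ 8; it is enough to label the cells with 0 ≤ a ≤ 7 and 0 ≤ b ≤ 8.
Every move lowers a or b (never raises either), so fill the grid row by row in increasing a, and left to right within a row: each cell's successors are then already labelled.
      b=0  b=1  b=2  b=3  b=4  b=5  b=6  b=7  b=8
a=0:    L    L    W    W    W    W    W    L    L
a=1:    L    W    W    L    W    W    L    W    W
a=2:    W    W    L    L    W    W    W    W    W
a=3:    W    W    L    W    W    L    W    W    W
a=4:    W    W    W    W    L    L    W    W    W
a=5:    W    L    W    W    L    W    W    L    W
a=6:    L    L    W    W    W    W    W    L    W
a=7:    L    W    W    L    W    W    L    W    W
Cells with no legal move (terminal, hence L): (0,0), (0,1), (1,0).
The remaining L cells, each justified by listing all of its moves:
(0,7): L (options (0,5)(W), (0,3)(W), (0,2)(W) are all W)
(0,8): L (options (0,6)(W), (0,4)(W), (0,3)(W) are all W)
(1,3): L (options (1,1)(W), (0,2)(W) are all W)
(1,6): L (options (1,4)(W), (1,2)(W), (1,1)(W), (0,5)(W) are all W)
(2,2): L (options (0,2)(W), (2,0)(W), (1,1)(W) are all W)
(2,3): L (options (0,3)(W), (2,1)(W), (1,2)(W) are all W)
(3,2): L (options (1,2)(W), (0,2)(W), (3,0)(W), (2,1)(W) are all W)
(3,5): L (options (1,5)(W), (0,5)(W), (3,3)(W), (3,1)(W), (3,0)(W), (2,4)(W) are all W)
(4,4): L (options (2,4)(W), (1,4)(W), (0,4)(W), (4,2)(W), (4,0)(W), (3,3)(W) are all W)
(4,5): L (options (2,5)(W), (1,5)(W), (0,5)(W), (4,3)(W), (4,1)(W), (4,0)(W), (3,4)(W) are all W)
(5,1): L (options (3,1)(W), (2,1)(W), (1,1)(W), (4,0)(W) are all W)
(5,4): L (options (3,4)(W), (2,4)(W), (1,4)(W), (5,2)(W), (5,0)(W), (4,3)(W) are all W)
(5,7): L (options (3,7)(W), (2,7)(W), (1,7)(W), (5,5)(W), (5,3)(W), (5,2)(W), (4,6)(W) are all W)
(6,0): L (options (4,0)(W), (3,0)(W), (2,0)(W) are all W)
(6,1): L (options (4,1)(W), (3,1)(W), (2,1)(W), (5,0)(W) are all W)
(6,7): L (options (4,7)(W), (3,7)(W), (2,7)(W), (6,5)(W), (6,3)(W), (6,2)(W), (5,6)(W) are all W)
(7,0): L (options (5,0)(W), (4,0)(W), (3,0)(W) are all W)
(7,3): L (options (5,3)(W), (4,3)(W), (3,3)(W), (7,1)(W), (6,2)(W) are all W)
(7,6): L (options (5,6)(W), (4,6)(W), (3,6)(W), (7,4)(W), (7,2)(W), (7,1)(W), (6,5)(W) are all W)
Every other cell has at least one move into one of the L cells above, so it is W.
(2,8): the move to (0,8) reaches an L cell, so W
(5,1): one of the L cells justified above, so L
(7,3): one of the L cells justified above, so L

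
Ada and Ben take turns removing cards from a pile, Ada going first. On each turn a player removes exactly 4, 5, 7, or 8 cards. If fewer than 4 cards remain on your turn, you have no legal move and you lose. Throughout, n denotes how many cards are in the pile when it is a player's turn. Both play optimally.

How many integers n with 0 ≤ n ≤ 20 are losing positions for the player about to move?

Classify positions by backward induction: terminal positions (no move available) are L. From any other position, the mover wins iff some move reaches an L.
n=0: no move → L
n=1: no move → L
n=2: no move → L
n=3: no move → L
n=4: can move to 0, which is L ⇒ W
n=5: can move to 1, which is L ⇒ W
n=6: can move to 2, which is L ⇒ W
n=7: can move to 3, which is L ⇒ W
n=8: can move to 3, which is L ⇒ W
n=9: can move to 2, which is L ⇒ W
n=10: can move to 3, which is L ⇒ W
n=11: can move to 3, which is L ⇒ W
n=12: moves to 8(W), 7(W), 5(W), 4(W); every one is W ⇒ L
n=13: moves to 9(W), 8(W), 6(W), 5(W); every one is W ⇒ L
n=14: moves to 10(W), 9(W), 7(W), 6(W); every one is W ⇒ L
n=15: moves to 11(W), 10(W), 8(W), 7(W); every one is W ⇒ L
n=16: can move to 12, which is L ⇒ W
n=17: can move to 13, which is L ⇒ W
n=18: can move to 14, which is L ⇒ W
n=19: can move to 15, which is L ⇒ W
n=20: can move to 15, which is L ⇒ W
L entries with 0 ≤ n ≤ 20: n = 0, 1, 2, 3, 12, 13, 14, 15; that makes 8.

8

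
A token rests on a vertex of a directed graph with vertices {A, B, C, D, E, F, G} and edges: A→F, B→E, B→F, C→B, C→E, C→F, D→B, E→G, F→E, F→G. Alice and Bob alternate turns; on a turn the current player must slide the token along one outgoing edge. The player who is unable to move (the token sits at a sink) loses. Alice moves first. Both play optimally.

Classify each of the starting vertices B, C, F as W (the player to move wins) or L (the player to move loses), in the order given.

B: L, C: W, F: W

Label each position W (a win for the player to move) or L (a loss). A position with no legal move is L; any other position is W exactly when some move reaches an L, and L when every move reaches a W.
Every edge goes from a vertex to one that appears earlier in the order G, E, F, B, C, D, A, so processing vertices in that order labels each vertex after all of its successors.
G: no outgoing edge → L
E: →G(L), so W
F: →G(L), so W
B: →F(W), E(W) — all W, so L
C: →B(L), so W
D: →B(L), so W
A: →F(W) only, which is W, so L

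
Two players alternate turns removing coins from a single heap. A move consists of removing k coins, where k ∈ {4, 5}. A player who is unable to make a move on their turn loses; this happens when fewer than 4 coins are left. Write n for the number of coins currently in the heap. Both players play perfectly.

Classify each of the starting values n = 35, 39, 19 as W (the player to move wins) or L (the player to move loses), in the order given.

Positions with no move are L. A position that does have a move is losing for the player to move precisely when every available move leads to a winning position for the opponent. Fill in the labels:
n=0: no move → L
n=1: no move → L
n=2: no move → L
n=3: no move → L
n=4: W (go to 0, an L position)
n=5: W (go to 1, an L position)
n=6: W (go to 2, an L position)
n=7: W (go to 3, an L position)
n=8: W (go to 3, an L position)
n=9: L (options 5(W), 4(W) are all W)
n=10: L (options 6(W), 5(W) are all W)
n=11: L (options 7(W), 6(W) are all W)
n=12: L (options 8(W), 7(W) are all W)
n=13: W (go to 9, an L position)
n=14: W (go to 10, an L position)
n=15: W (go to 11, an L position)
n=16: W (go to 12, an L position)
n=17: W (go to 12, an L position)
n=18: L (options 14(W), 13(W) are all W)
n=19: L (options 15(W), 14(W) are all W)
n=20: L (options 16(W), 15(W) are all W)
n=21: L (options 17(W), 16(W) are all W)
n=22: W (go to 18, an L position)
n=23: W (go to 19, an L position)
n=24: W (go to 20, an L position)
n=25: W (go to 21, an L position)
n=26: W (go to 21, an L position)
n=27: L (options 23(W), 22(W) are all W)
n=28: L (options 24(W), 23(W) are all W)
n=29: L (options 25(W), 24(W) are all W)
n=30: L (options 26(W), 25(W) are all W)
n=31: W (go to 27, an L position)
n=32: W (go to 28, an L position)
n=33: W (go to 29, an L position)
n=34: W (go to 30, an L position)
n=35: W (go to 30, an L position)
n=36: L (options 32(W), 31(W) are all W)
n=37: L (options 33(W), 32(W) are all W)
n=38: L (options 34(W), 33(W) are all W)
n=39: L (options 35(W), 34(W) are all W)

35: W, 39: L, 19: L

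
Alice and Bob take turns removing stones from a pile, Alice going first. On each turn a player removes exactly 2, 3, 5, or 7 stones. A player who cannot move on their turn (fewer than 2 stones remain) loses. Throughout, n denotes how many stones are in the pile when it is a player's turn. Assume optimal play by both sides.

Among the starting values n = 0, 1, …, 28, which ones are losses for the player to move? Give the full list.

0, 1, 9, 10, 18, 19, 27, 28

Classify positions by backward induction: terminal positions (no move available) are L. From any other position, the mover wins iff some move reaches an L.
n=0: no move → L
n=1: no move → L
n=2: W (go to 0, an L position)
n=3: W (go to 1, an L position)
n=4: W (go to 1, an L position)
n=5: W (go to 0, an L position)
n=6: W (go to 1, an L position)
n=7: W (go to 0, an L position)
n=8: W (go to 1, an L position)
n=9: L (options 7(W), 6(W), 4(W), 2(W) are all W)
n=10: L (options 8(W), 7(W), 5(W), 3(W) are all W)
n=11: W (go to 9, an L position)
n=12: W (go to 10, an L position)
n=13: W (go to 10, an L position)
n=14: W (go to 9, an L position)
n=15: W (go to 10, an L position)
n=16: W (go to 9, an L position)
n=17: W (go to 10, an L position)
n=18: L (options 16(W), 15(W), 13(W), 11(W) are all W)
n=19: L (options 17(W), 16(W), 14(W), 12(W) are all W)
n=20: W (go to 18, an L position)
n=21: W (go to 19, an L position)
n=22: W (go to 19, an L position)
n=23: W (go to 18, an L position)
n=24: W (go to 19, an L position)
n=25: W (go to 18, an L position)
n=26: W (go to 19, an L position)
n=27: L (options 25(W), 24(W), 22(W), 20(W) are all W)
n=28: L (options 26(W), 25(W), 23(W), 21(W) are all W)
The losing starting values of n are exactly the entries labelled L in this table (8 of them).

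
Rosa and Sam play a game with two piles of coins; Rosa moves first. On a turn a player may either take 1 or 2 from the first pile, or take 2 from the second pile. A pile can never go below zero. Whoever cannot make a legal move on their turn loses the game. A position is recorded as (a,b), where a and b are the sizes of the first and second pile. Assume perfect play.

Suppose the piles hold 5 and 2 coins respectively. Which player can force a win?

Label each position W (a win for the player to move) or L (a loss). A position with no legal move is L; any other position is W exactly when some move reaches an L, and L when every move reaches a W.
No move ever increases a pile, so every position that can arise here has a ≤ 5 and b ≤ 2; it is enough to label the cells with 0 ≤ a ≤ 5 and 0 ≤ b ≤ 2.
Every move lowers a or b (never raises either), so fill the grid row by row in increasing a, and left to right within a row: each cell's successors are then already labelled.
      b=0  b=1  b=2
a=0:    L    L    W
a=1:    W    W    L
a=2:    W    W    W
a=3:    L    L    W
a=4:    W    W    L
a=5:    W    W    W
Cells with no legal move (terminal, hence L): (0,0), (0,1).
The remaining L cells, each justified by listing all of its moves:
(1,2): →(0,2)(W), (1,0)(W) — all W, so L
(3,0): →(2,0)(W), (1,0)(W) — all W, so L
(3,1): →(2,1)(W), (1,1)(W) — all W, so L
(4,2): →(3,2)(W), (2,2)(W), (4,0)(W) — all W, so L
Every other cell has at least one move into one of the L cells above, so it is W.
The starting position (5,2) is W: Rosa should move to (4,2), handing over an L position.

Rosa wins.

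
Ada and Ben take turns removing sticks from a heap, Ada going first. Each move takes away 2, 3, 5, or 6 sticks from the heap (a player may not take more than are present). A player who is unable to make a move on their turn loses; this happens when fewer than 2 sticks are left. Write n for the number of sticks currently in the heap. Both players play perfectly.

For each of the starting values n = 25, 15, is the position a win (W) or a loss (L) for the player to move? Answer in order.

25: L, 15: W

Classify positions by backward induction: terminal positions (no move available) are L. From any other position, the mover wins iff some move reaches an L.
n=0: no move → L
n=1: no move → L
n=2: can move to 0, which is L ⇒ W
n=3: can move to 1, which is L ⇒ W
n=4: can move to 1, which is L ⇒ W
n=5: can move to 0, which is L ⇒ W
n=6: can move to 1, which is L ⇒ W
n=7: can move to 1, which is L ⇒ W
n=8: moves to 6(W), 5(W), 3(W), 2(W); every one is W ⇒ L
n=9: moves to 7(W), 6(W), 4(W), 3(W); every one is W ⇒ L
n=10: can move to 8, which is L ⇒ W
n=11: can move to 9, which is L ⇒ W
n=12: can move to 9, which is L ⇒ W
n=13: can move to 8, which is L ⇒ W
n=14: can move to 9, which is L ⇒ W
n=15: can move to 9, which is L ⇒ W
n=16: moves to 14(W), 13(W), 11(W), 10(W); every one is W ⇒ L
n=17: moves to 15(W), 14(W), 12(W), 11(W); every one is W ⇒ L
n=18: can move to 16, which is L ⇒ W
n=19: can move to 17, which is L ⇒ W
n=20: can move to 17, which is L ⇒ W
n=21: can move to 16, which is L ⇒ W
n=22: can move to 17, which is L ⇒ W
n=23: can move to 17, which is L ⇒ W
n=24: moves to 22(W), 21(W), 19(W), 18(W); every one is W ⇒ L
n=25: moves to 23(W), 22(W), 20(W), 19(W); every one is W ⇒ L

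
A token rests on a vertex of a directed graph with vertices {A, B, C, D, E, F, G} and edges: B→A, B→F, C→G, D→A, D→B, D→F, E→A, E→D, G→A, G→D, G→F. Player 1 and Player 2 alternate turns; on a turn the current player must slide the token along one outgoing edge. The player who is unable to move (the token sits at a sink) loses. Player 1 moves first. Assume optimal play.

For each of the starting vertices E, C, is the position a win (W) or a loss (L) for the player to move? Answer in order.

Compute win/loss labels from the base case upward. A position with no move is L. Any other position is W if it can reach an L in one move, else L.
Every edge goes from a vertex to one that appears earlier in the order A, F, B, D, G, C, E, so processing vertices in that order labels each vertex after all of its successors.
A: no outgoing edge → L
F: no outgoing edge → L
B: →F(L), so W
D: →F(L), so W
G: →F(L), so W
C: →G(W) only, which is W, so L
E: →A(L), so W

E: W, C: L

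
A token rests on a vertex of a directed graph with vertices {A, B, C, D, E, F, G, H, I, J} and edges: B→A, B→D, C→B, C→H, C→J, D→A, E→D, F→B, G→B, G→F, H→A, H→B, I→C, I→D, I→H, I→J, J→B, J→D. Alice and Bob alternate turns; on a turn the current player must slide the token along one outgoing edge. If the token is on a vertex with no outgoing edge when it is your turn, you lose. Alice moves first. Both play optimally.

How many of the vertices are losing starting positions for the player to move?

4

Classify positions by backward induction: terminal positions (no move available) are L. From any other position, the mover wins iff some move reaches an L.
Every edge goes from a vertex to one that appears earlier in the order A, D, B, H, E, J, C, F, I, G, so processing vertices in that order labels each vertex after all of its successors.
A: no outgoing edge → L
D: can move to A, which is L ⇒ W
B: can move to A, which is L ⇒ W
H: can move to A, which is L ⇒ W
E: the only move is to D(W), a W ⇒ L
J: moves to B(W), D(W); every one is W ⇒ L
C: can move to J, which is L ⇒ W
F: the only move is to B(W), a W ⇒ L
I: can move to J, which is L ⇒ W
G: can move to F, which is L ⇒ W
The L vertices are A, E, F, J; that is 4 in all.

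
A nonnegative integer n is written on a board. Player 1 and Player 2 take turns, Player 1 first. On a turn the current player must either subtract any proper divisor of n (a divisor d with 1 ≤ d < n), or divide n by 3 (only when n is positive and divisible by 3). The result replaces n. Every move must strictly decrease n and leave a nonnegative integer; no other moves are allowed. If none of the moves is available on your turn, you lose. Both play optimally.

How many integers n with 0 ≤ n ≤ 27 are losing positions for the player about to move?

12

Compute win/loss labels from the base case upward. A position with no move is L. Any other position is W if it can reach an L in one move, else L.
n=0: no move → L
n=1: no move → L
n=2: W (go to 1, an L position)
n=3: W (go to 1, an L position)
n=4: L (options 2(W), 3(W) are all W)
n=5: W (go to 4, an L position)
n=6: W (go to 4, an L position)
n=7: L (sole option 6(W) is W)
n=8: W (go to 4, an L position)
n=9: L (options 3(W), 6(W), 8(W) are all W)
n=10: W (go to 9, an L position)
n=11: L (sole option 10(W) is W)
n=12: W (go to 4, an L position)
n=13: L (sole option 12(W) is W)
n=14: W (go to 7, an L position)
n=15: L (options 5(W), 10(W), 12(W), 14(W) are all W)
n=16: W (go to 15, an L position)
n=17: L (sole option 16(W) is W)
n=18: W (go to 9, an L position)
n=19: L (sole option 18(W) is W)
n=20: W (go to 15, an L position)
n=21: W (go to 7, an L position)
n=22: W (go to 11, an L position)
n=23: L (sole option 22(W) is W)
n=24: W (go to 23, an L position)
n=25: L (options 20(W), 24(W) are all W)
n=26: W (go to 13, an L position)
n=27: W (go to 9, an L position)
L entries with 0 ≤ n ≤ 27: n = 0, 1, 4, 7, 9, 11, 13, 15, 17, 19, 23, 25; that makes 12.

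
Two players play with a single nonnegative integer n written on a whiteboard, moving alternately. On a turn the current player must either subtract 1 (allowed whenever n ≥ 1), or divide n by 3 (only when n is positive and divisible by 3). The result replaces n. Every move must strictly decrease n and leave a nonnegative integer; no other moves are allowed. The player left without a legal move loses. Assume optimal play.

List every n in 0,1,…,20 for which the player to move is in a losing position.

0, 2, 4, 7, 9, 11, 13, 15, 17, 19

Use the standard recursion: the mover loses at a terminal position; elsewhere, the mover wins exactly when some move hands the opponent an L position.
n=0: no move → L
n=1: can move to 0, which is L ⇒ W
n=2: the only move is to 1(W), a W ⇒ L
n=3: can move to 2, which is L ⇒ W
n=4: the only move is to 3(W), a W ⇒ L
n=5: can move to 4, which is L ⇒ W
n=6: can move to 2, which is L ⇒ W
n=7: the only move is to 6(W), a W ⇒ L
n=8: can move to 7, which is L ⇒ W
n=9: moves to 3(W), 8(W); every one is W ⇒ L
n=10: can move to 9, which is L ⇒ W
n=11: the only move is to 10(W), a W ⇒ L
n=12: can move to 4, which is L ⇒ W
n=13: the only move is to 12(W), a W ⇒ L
n=14: can move to 13, which is L ⇒ W
n=15: moves to 5(W), 14(W); every one is W ⇒ L
n=16: can move to 15, which is L ⇒ W
n=17: the only move is to 16(W), a W ⇒ L
n=18: can move to 17, which is L ⇒ W
n=19: the only move is to 18(W), a W ⇒ L
n=20: can move to 19, which is L ⇒ W
Reading off the rows marked L gives the requested list; there are 10 such values of n.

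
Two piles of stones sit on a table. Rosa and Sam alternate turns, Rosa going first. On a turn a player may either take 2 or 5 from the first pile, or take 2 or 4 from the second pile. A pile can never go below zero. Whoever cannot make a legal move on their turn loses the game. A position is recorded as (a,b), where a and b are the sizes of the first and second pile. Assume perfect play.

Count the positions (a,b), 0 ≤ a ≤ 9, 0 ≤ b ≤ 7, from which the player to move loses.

Positions with no move are L. A position that does have a move is losing for the player to move precisely when every available move leads to a winning position for the opponent. Fill in the labels:
Every move lowers a or b (never raises either), so fill the grid row by row in increasing a, and left to right within a row: each cell's successors are then already labelled.
      b=0  b=1  b=2  b=3  b=4  b=5  b=6  b=7
a=0:    L    L    W    W    W    W    L    L
a=1:    L    L    W    W    W    W    L    L
a=2:    W    W    L    L    W    W    W    W
a=3:    W    W    L    L    W    W    W    W
a=4:    L    L    W    W    W    W    L    L
a=5:    W    W    W    W    L    L    W    W
a=6:    W    W    L    L    W    W    W    W
a=7:    L    L    W    W    W    W    L    L
a=8:    L    L    W    W    W    W    L    L
a=9:    W    W    L    L    W    W    W    W
Cells with no legal move (terminal, hence L): (0,0), (0,1), (1,0), (1,1).
The remaining L cells, each justified by listing all of its moves:
(0,6): only reaches (0,4)(W), (0,2)(W), all W → L
(0,7): only reaches (0,5)(W), (0,3)(W), all W → L
(1,6): only reaches (1,4)(W), (1,2)(W), all W → L
(1,7): only reaches (1,5)(W), (1,3)(W), all W → L
(2,2): only reaches (0,2)(W), (2,0)(W), all W → L
(2,3): only reaches (0,3)(W), (2,1)(W), all W → L
(3,2): only reaches (1,2)(W), (3,0)(W), all W → L
(3,3): only reaches (1,3)(W), (3,1)(W), all W → L
(4,0): only reaches (2,0)(W), which is W → L
(4,1): only reaches (2,1)(W), which is W → L
(4,6): only reaches (2,6)(W), (4,4)(W), (4,2)(W), all W → L
(4,7): only reaches (2,7)(W), (4,5)(W), (4,3)(W), all W → L
(5,4): only reaches (3,4)(W), (0,4)(W), (5,2)(W), (5,0)(W), all W → L
(5,5): only reaches (3,5)(W), (0,5)(W), (5,3)(W), (5,1)(W), all W → L
(6,2): only reaches (4,2)(W), (1,2)(W), (6,0)(W), all W → L
(6,3): only reaches (4,3)(W), (1,3)(W), (6,1)(W), all W → L
(7,0): only reaches (5,0)(W), (2,0)(W), all W → L
(7,1): only reaches (5,1)(W), (2,1)(W), all W → L
(7,6): only reaches (5,6)(W), (2,6)(W), (7,4)(W), (7,2)(W), all W → L
(7,7): only reaches (5,7)(W), (2,7)(W), (7,5)(W), (7,3)(W), all W → L
(8,0): only reaches (6,0)(W), (3,0)(W), all W → L
(8,1): only reaches (6,1)(W), (3,1)(W), all W → L
(8,6): only reaches (6,6)(W), (3,6)(W), (8,4)(W), (8,2)(W), all W → L
(8,7): only reaches (6,7)(W), (3,7)(W), (8,5)(W), (8,3)(W), all W → L
(9,2): only reaches (7,2)(W), (4,2)(W), (9,0)(W), all W → L
(9,3): only reaches (7,3)(W), (4,3)(W), (9,1)(W), all W → L
Every other cell has at least one move into one of the L cells above, so it is W.
L cells per row: a=0: 4, a=1: 4, a=2: 2, a=3: 2, a=4: 4, a=5: 2, a=6: 2, a=7: 4, a=8: 4, a=9: 2; total 30.

30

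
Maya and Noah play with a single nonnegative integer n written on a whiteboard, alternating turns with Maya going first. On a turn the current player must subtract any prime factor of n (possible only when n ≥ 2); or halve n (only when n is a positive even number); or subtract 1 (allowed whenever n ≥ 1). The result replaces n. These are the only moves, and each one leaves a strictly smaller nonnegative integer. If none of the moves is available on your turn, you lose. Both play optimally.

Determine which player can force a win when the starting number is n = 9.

Work bottom-up. With no move the player to move loses. Otherwise the position is W if at least one move leads to an L position for the opponent, and L if every move leads to a W.
n=0: no move → L
n=1: W (go to 0, an L position)
n=2: W (go to 0, an L position)
n=3: W (go to 0, an L position)
n=4: L (options 2(W), 3(W) are all W)
n=5: W (go to 0, an L position)
n=6: W (go to 4, an L position)
n=7: W (go to 0, an L position)
n=8: W (go to 4, an L position)
n=9: L (options 6(W), 8(W) are all W)
Every move from 9 reaches a W position, so the mover loses.

Noah wins.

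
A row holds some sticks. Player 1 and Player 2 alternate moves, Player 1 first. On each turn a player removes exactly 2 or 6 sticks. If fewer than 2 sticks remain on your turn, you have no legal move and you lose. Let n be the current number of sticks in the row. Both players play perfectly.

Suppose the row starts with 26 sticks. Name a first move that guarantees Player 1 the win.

Remove 2, leaving 24.

Work bottom-up. With no move the player to move loses. Otherwise the position is W if at least one move leads to an L position for the opponent, and L if every move leads to a W.
n=0: no move → L
n=1: no move → L
n=2: W (go to 0, an L position)
n=3: W (go to 1, an L position)
n=4: L (sole option 2(W) is W)
n=5: L (sole option 3(W) is W)
n=6: W (go to 4, an L position)
n=7: W (go to 5, an L position)
n=8: L (options 6(W), 2(W) are all W)
n=9: L (options 7(W), 3(W) are all W)
n=10: W (go to 8, an L position)
n=11: W (go to 9, an L position)
n=12: L (options 10(W), 6(W) are all W)
n=13: L (options 11(W), 7(W) are all W)
n=14: W (go to 12, an L position)
n=15: W (go to 13, an L position)
n=16: L (options 14(W), 10(W) are all W)
n=17: L (options 15(W), 11(W) are all W)
n=18: W (go to 16, an L position)
n=19: W (go to 17, an L position)
n=20: L (options 18(W), 14(W) are all W)
n=21: L (options 19(W), 15(W) are all W)
n=22: W (go to 20, an L position)
n=23: W (go to 21, an L position)
n=24: L (options 22(W), 18(W) are all W)
n=25: L (options 23(W), 19(W) are all W)
n=26: W (go to 24, an L position)
From 26, the L positions reachable in one move are: 24, 20. Any move reaching one of these is winning.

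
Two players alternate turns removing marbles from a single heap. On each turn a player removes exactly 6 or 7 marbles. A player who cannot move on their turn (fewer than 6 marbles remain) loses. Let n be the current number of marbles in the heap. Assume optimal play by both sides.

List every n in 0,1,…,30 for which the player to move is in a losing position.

Classify positions by backward induction: terminal positions (no move available) are L. From any other position, the mover wins iff some move reaches an L.
n=0: no move → L
n=1: no move → L
n=2: no move → L
n=3: no move → L
n=4: no move → L
n=5: no move → L
n=6: →0(L), so W
n=7: →1(L), so W
n=8: →2(L), so W
n=9: →3(L), so W
n=10: →4(L), so W
n=11: →5(L), so W
n=12: →5(L), so W
n=13: →7(W), 6(W) — all W, so L
n=14: →8(W), 7(W) — all W, so L
n=15: →9(W), 8(W) — all W, so L
n=16: →10(W), 9(W) — all W, so L
n=17: →11(W), 10(W) — all W, so L
n=18: →12(W), 11(W) — all W, so L
n=19: →13(L), so W
n=20: →14(L), so W
n=21: →15(L), so W
n=22: →16(L), so W
n=23: →17(L), so W
n=24: →18(L), so W
n=25: →18(L), so W
n=26: →20(W), 19(W) — all W, so L
n=27: →21(W), 20(W) — all W, so L
n=28: →22(W), 21(W) — all W, so L
n=29: →23(W), 22(W) — all W, so L
n=30: →24(W), 23(W) — all W, so L
Reading off the rows marked L gives the requested list; there are 17 such values of n.

0, 1, 2, 3, 4, 5, 13, 14, 15, 16, 17, 18, 26, 27, 28, 29, 30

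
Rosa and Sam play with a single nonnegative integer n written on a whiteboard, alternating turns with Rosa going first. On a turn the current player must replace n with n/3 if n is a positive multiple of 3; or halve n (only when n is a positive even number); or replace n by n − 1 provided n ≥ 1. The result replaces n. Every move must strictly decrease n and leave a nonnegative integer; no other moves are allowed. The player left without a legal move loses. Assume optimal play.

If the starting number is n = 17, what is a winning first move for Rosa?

Classify positions by backward induction: terminal positions (no move available) are L. From any other position, the mover wins iff some move reaches an L.
n=0: no move → L
n=1: W (go to 0, an L position)
n=2: L (sole option 1(W) is W)
n=3: W (go to 2, an L position)
n=4: W (go to 2, an L position)
n=5: L (sole option 4(W) is W)
n=6: W (go to 2, an L position)
n=7: L (sole option 6(W) is W)
n=8: W (go to 7, an L position)
n=9: L (options 3(W), 8(W) are all W)
n=10: W (go to 5, an L position)
n=11: L (sole option 10(W) is W)
n=12: W (go to 11, an L position)
n=13: L (sole option 12(W) is W)
n=14: W (go to 7, an L position)
n=15: W (go to 5, an L position)
n=16: L (options 8(W), 15(W) are all W)
n=17: W (go to 16, an L position)
From 17, the L positions reachable in one move are: 16.

Move to 16.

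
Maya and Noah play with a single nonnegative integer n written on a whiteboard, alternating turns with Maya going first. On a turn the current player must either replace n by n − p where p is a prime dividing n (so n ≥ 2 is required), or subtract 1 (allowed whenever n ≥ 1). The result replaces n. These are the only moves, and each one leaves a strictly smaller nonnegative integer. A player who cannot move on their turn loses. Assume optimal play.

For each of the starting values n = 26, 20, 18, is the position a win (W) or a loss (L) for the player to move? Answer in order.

26: W, 20: L, 18: W

Work bottom-up. With no move the player to move loses. Otherwise the position is W if at least one move leads to an L position for the opponent, and L if every move leads to a W.
n=0: no move → L
n=1: can move to 0, which is L ⇒ W
n=2: can move to 0, which is L ⇒ W
n=3: can move to 0, which is L ⇒ W
n=4: moves to 2(W), 3(W); every one is W ⇒ L
n=5: can move to 0, which is L ⇒ W
n=6: can move to 4, which is L ⇒ W
n=7: can move to 0, which is L ⇒ W
n=8: moves to 6(W), 7(W); every one is W ⇒ L
n=9: can move to 8, which is L ⇒ W
n=10: can move to 8, which is L ⇒ W
n=11: can move to 0, which is L ⇒ W
n=12: moves to 9(W), 10(W), 11(W); every one is W ⇒ L
n=13: can move to 0, which is L ⇒ W
n=14: can move to 12, which is L ⇒ W
n=15: can move to 12, which is L ⇒ W
n=16: moves to 14(W), 15(W); every one is W ⇒ L
n=17: can move to 0, which is L ⇒ W
n=18: can move to 16, which is L ⇒ W
n=19: can move to 0, which is L ⇒ W
n=20: moves to 15(W), 18(W), 19(W); every one is W ⇒ L
n=21: can move to 20, which is L ⇒ W
n=22: can move to 20, which is L ⇒ W
n=23: can move to 0, which is L ⇒ W
n=24: moves to 21(W), 22(W), 23(W); every one is W ⇒ L
n=25: can move to 20, which is L ⇒ W
n=26: can move to 24, which is L ⇒ W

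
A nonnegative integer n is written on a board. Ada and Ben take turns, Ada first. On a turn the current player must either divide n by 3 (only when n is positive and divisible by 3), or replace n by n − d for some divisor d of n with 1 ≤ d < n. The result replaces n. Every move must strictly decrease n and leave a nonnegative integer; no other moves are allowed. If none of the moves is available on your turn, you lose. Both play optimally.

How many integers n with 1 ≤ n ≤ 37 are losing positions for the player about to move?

14

Build the W/L table. Terminal = L. A non-terminal position is W if it has a move to some L; otherwise it is L.
n=0: no move → L
n=1: no move → L
n=2: →1(L), so W
n=3: →1(L), so W
n=4: →2(W), 3(W) — all W, so L
n=5: →4(L), so W
n=6: →4(L), so W
n=7: →6(W) only, which is W, so L
n=8: →4(L), so W
n=9: →3(W), 6(W), 8(W) — all W, so L
n=10: →9(L), so W
n=11: →10(W) only, which is W, so L
n=12: →4(L), so W
n=13: →12(W) only, which is W, so L
n=14: →7(L), so W
n=15: →5(W), 10(W), 12(W), 14(W) — all W, so L
n=16: →15(L), so W
n=17: →16(W) only, which is W, so L
n=18: →9(L), so W
n=19: →18(W) only, which is W, so L
n=20: →15(L), so W
n=21: →7(L), so W
n=22: →11(L), so W
n=23: →22(W) only, which is W, so L
n=24: →23(L), so W
n=25: →20(W), 24(W) — all W, so L
n=26: →13(L), so W
n=27: →9(L), so W
n=28: →14(W), 21(W), 24(W), 26(W), 27(W) — all W, so L
n=29: →28(L), so W
n=30: →15(L), so W
n=31: →30(W) only, which is W, so L
n=32: →28(L), so W
n=33: →11(L), so W
n=34: →17(L), so W
n=35: →28(L), so W
n=36: →12(W), 18(W), 24(W), 27(W), 30(W), 32(W), 33(W), 34(W), 35(W) — all W, so L
n=37: →36(L), so W
L entries with 1 ≤ n ≤ 37 (n=0 is outside the asked range and is not counted): n = 1, 4, 7, 9, 11, 13, 15, 17, 19, 23, 25, 28, 31, 36; that makes 14.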